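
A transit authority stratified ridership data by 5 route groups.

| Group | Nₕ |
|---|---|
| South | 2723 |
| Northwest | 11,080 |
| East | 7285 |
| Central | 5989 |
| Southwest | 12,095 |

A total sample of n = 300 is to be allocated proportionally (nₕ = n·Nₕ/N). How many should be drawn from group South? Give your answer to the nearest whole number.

21

N = 2723 + 11080 + 7285 + 5989 + 12095 = 39172.
n_South = 300·2723/39172 = 20.854... → 21.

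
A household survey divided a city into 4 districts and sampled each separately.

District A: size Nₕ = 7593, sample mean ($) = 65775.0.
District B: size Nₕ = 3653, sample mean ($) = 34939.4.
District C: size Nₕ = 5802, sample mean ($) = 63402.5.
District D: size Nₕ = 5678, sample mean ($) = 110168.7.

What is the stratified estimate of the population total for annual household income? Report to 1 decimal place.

A: 7593·65775.0 = 499429575
B: 3653·34939.4 = 127633628.2
C: 5802·63402.5 = 367861305
D: 5678·110168.7 = 625537878.6
τ̂ = Σ Nₕx̄ₕ = 1620462386.8.

1620462386.8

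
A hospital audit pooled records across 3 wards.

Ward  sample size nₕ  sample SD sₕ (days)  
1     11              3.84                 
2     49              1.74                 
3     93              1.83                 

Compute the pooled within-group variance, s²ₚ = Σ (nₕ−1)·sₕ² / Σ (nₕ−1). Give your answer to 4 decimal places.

Degrees of freedom: 10 + 48 + 92 = 150.
Σ(nₕ−1)sₕ² = 10·14.7456 + 48·3.0276 + 92·3.3489 = 600.8796.
s²ₚ = 600.8796 / 150 = 4.005864 → 4.0059.

4.0059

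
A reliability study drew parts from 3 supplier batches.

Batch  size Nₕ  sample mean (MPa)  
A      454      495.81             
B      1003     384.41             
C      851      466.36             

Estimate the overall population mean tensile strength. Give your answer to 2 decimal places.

N = 454 + 1003 + 851 = 2308.
Overall mean = Σ (Nₕ/N)·x̄ₕ — weight by population share, not a simple average.
Σ Nₕx̄ₕ = 454·495.81 + 1003·384.41 + 851·466.36 = 225097.74 + 385563.23 + 396872.36 = 1007533.33.
Divide by N: 1007533.33 / 2308 = 436.5396... → 436.54.

436.54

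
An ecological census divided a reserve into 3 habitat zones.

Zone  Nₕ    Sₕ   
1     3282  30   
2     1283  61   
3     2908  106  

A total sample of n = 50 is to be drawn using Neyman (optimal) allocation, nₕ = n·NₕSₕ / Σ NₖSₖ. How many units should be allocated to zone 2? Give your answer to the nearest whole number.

1: NₕSₕ = 3282·30 = 98460
2: NₕSₕ = 1283·61 = 78263
3: NₕSₕ = 2908·106 = 308248
Σ NₕSₕ = 484971.
n_2 = 50·78263/484971 = 8.069... → 8.

8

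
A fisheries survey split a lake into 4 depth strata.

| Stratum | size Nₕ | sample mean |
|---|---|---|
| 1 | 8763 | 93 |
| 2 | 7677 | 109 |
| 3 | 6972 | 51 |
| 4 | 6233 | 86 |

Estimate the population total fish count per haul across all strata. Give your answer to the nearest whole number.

Estimate total by summing Nₕ·x̄ₕ over strata.
8763·93 + 7677·109 + 6972·51 + 6233·86 = 814959 + 836793 + 355572 + 536038 = 2543362.

2543362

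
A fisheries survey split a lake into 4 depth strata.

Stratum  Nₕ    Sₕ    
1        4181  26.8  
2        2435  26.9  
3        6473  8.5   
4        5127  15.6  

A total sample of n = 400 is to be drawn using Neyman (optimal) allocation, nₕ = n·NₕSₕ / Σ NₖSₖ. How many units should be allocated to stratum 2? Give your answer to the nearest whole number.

84

1: NₕSₕ = 4181·26.8 = 112050.8
2: NₕSₕ = 2435·26.9 = 65501.5
3: NₕSₕ = 6473·8.5 = 55020.5
4: NₕSₕ = 5127·15.6 = 79981.2
Σ NₕSₕ = 312554.
n_2 = 400·65501.5/312554 = 83.827... → 84.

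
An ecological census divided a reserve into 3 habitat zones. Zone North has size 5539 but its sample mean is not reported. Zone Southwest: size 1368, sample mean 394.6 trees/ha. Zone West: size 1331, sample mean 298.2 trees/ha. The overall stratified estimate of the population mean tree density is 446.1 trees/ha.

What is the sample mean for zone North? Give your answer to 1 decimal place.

494.4

Σ Nₕx̄ₕ = N·μ, so 5539·x̄_North = 8238·446.1 − (1368·394.6 + 1331·298.2).
= 3674971.8 − 936717 = 2738254.8.
x̄_North = 2738254.8 / 5539 = 494.359... → 494.4.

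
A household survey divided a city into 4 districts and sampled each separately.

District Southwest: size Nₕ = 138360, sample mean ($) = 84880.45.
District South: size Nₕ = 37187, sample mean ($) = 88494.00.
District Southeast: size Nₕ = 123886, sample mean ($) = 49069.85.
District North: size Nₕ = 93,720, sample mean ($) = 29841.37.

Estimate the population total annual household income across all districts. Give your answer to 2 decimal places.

Southwest: 138360·84880.45 = 11744059062
South: 37187·88494.00 = 3290826378
Southeast: 123886·49069.85 = 6079067437.1
North: 93720·29841.37 = 2796733196.4
τ̂ = Σ Nₕx̄ₕ = 23910686073.50.

23910686073.50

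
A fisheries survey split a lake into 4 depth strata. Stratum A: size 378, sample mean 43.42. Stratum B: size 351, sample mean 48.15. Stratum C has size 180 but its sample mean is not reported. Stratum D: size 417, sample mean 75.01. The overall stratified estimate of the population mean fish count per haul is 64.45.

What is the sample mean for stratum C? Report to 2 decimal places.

115.93

N = 378 + 351 + 180 + 417 = 1326.
Overall total = μ·N = 64.45·1326 = 85460.7.
Subtract the known strata: 378·43.42 + 351·48.15 + 417·75.01 = 64592.58.
Remaining total for stratum C: 85460.7 − 64592.58 = 20868.12.
Divide by its size: 20868.12 / 180 = 115.934 → 115.93.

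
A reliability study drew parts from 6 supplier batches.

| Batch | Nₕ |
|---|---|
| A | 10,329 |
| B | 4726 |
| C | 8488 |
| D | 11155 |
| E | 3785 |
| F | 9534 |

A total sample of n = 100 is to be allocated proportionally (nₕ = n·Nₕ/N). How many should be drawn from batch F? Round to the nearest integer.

Share of batch F = 9534/48017 = 0.19855.
Allocate 100 × 0.19855 = 19.855... → 20.

20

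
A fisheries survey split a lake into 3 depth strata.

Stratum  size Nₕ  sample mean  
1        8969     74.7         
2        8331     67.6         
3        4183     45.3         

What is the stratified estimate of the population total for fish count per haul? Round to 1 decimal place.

Population total = Σ Nₕ·x̄ₕ (each stratum's size times its mean).
8969·74.7 + 8331·67.6 + 4183·45.3 = 669984.3 + 563175.6 + 189489.9 = 1422649.8.

1422649.8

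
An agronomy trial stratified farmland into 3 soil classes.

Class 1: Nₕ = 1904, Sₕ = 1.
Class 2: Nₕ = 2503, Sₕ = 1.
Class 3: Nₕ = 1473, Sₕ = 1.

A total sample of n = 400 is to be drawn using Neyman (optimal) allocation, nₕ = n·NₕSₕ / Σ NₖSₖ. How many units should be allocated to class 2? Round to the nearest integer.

Σ NₕSₕ = 1904·1 + 2503·1 + 1473·1 = 5880.
Share for 2: 2503/5880 = 0.42568.
n_2 = 400 × 0.42568 = 170.272... → 170.

170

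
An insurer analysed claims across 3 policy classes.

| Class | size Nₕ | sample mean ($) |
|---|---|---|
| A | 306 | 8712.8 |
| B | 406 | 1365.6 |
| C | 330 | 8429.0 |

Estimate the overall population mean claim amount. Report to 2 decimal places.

5760.19

N = 306 + 406 + 330 = 1042.
Weight each subgroup mean by Nₕ/N and sum.
Σ Nₕx̄ₕ = 306·8712.8 + 406·1365.6 + 330·8429.0 = 2666116.8 + 554433.6 + 2781570 = 6002120.4.
Divide by N: 6002120.4 / 1042 = 5760.1923... → 5760.19.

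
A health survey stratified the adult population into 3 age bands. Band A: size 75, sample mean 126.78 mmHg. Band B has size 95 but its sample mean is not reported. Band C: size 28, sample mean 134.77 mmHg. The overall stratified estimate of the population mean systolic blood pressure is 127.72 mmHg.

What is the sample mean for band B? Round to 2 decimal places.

N = 75 + 95 + 28 = 198.
Overall total = μ·N = 127.72·198 = 25288.56.
Subtract the known strata: 75·126.78 + 28·134.77 = 13282.06.
Remaining total for band B: 25288.56 − 13282.06 = 12006.5.
Divide by its size: 12006.5 / 95 = 126.3842... → 126.38.

126.38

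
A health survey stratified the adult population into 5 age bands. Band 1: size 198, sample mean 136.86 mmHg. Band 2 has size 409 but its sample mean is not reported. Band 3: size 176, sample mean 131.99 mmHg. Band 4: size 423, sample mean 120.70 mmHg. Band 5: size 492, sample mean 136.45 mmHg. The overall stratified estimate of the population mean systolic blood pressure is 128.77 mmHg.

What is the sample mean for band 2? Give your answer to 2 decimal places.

122.58

N = 198 + 409 + 176 + 423 + 492 = 1698.
Overall total = μ·N = 128.77·1698 = 218651.46.
Subtract the known strata: 198·136.86 + 176·131.99 + 423·120.70 + 492·136.45 = 168518.02.
Remaining total for band 2: 218651.46 − 168518.02 = 50133.44.
Divide by its size: 50133.44 / 409 = 122.5756... → 122.58.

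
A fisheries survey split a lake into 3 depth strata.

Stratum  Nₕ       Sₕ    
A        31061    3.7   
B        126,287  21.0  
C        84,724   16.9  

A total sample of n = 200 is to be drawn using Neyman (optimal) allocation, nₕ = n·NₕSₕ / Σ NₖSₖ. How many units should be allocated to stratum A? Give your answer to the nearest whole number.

A: NₕSₕ = 31061·3.7 = 114925.7
B: NₕSₕ = 126287·21.0 = 2652027
C: NₕSₕ = 84724·16.9 = 1431835.6
Σ NₕSₕ = 4198788.3.
n_A = 200·114925.7/4198788.3 = 5.474... → 5.

5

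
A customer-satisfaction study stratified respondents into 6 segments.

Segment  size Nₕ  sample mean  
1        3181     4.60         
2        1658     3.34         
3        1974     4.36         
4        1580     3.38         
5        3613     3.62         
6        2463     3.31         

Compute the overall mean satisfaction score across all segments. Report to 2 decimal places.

3.83

N = 3181 + 1658 + 1974 + 1580 + 3613 + 2463 = 14469.
The stratified mean weights each stratum mean by its population share Nₕ/N.
Σ Nₕx̄ₕ = 3181·4.60 + 1658·3.34 + 1974·4.36 + 1580·3.38 + 3613·3.62 + 2463·3.31 = 14632.6 + 5537.72 + 8606.64 + 5340.4 + 13079.06 + 8152.53 = 55348.95.
Divide by N: 55348.95 / 14469 = 3.8253... → 3.83.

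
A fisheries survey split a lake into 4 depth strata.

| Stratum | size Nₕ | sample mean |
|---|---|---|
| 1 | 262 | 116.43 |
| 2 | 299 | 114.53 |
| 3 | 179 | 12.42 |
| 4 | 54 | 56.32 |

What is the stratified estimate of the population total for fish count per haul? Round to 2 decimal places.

70013.59

1: 262·116.43 = 30504.66
2: 299·114.53 = 34244.47
3: 179·12.42 = 2223.18
4: 54·56.32 = 3041.28
τ̂ = Σ Nₕx̄ₕ = 70013.59.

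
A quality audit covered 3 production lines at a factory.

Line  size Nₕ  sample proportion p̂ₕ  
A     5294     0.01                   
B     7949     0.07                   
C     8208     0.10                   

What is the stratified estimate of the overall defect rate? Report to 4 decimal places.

0.0667

Wₕ = Nₕ/N with N = 21451: 0.2468, 0.3706, 0.3826.
p̂_st = 0.2468·0.01 + 0.3706·0.07 + 0.3826·0.10 ≈ 0.066671... → 0.0667.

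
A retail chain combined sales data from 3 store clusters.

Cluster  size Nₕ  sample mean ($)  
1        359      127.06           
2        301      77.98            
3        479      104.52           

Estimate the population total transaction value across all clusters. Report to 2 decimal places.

119151.60

1: 359·127.06 = 45614.54
2: 301·77.98 = 23471.98
3: 479·104.52 = 50065.08
τ̂ = Σ Nₕx̄ₕ = 119151.60.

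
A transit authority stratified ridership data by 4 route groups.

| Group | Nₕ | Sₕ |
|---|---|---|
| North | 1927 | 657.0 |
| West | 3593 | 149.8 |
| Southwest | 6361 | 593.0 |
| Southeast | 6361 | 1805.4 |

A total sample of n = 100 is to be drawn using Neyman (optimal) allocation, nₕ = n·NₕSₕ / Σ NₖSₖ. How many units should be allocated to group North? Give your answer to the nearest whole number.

North: NₕSₕ = 1927·657.0 = 1266039
West: NₕSₕ = 3593·149.8 = 538231.4
Southwest: NₕSₕ = 6361·593.0 = 3772073
Southeast: NₕSₕ = 6361·1805.4 = 11484149.4
Σ NₕSₕ = 17060492.8.
n_North = 100·1266039/17060492.8 = 7.421... → 7.

7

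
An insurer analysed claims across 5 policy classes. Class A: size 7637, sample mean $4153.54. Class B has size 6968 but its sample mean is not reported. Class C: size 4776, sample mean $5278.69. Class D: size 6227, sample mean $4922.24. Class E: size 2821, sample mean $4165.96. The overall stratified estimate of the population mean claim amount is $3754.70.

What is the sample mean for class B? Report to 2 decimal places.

Σ Nₕx̄ₕ = N·μ, so 6968·x̄_B = 28429·3754.70 − (7637·4153.54 + 4776·5278.69 + 6227·4922.24 + 2821·4165.96).
= 106742366.3 − 99334570.06 = 7407796.24.
x̄_B = 7407796.24 / 6968 = 1063.1166... → 1063.12.

1063.12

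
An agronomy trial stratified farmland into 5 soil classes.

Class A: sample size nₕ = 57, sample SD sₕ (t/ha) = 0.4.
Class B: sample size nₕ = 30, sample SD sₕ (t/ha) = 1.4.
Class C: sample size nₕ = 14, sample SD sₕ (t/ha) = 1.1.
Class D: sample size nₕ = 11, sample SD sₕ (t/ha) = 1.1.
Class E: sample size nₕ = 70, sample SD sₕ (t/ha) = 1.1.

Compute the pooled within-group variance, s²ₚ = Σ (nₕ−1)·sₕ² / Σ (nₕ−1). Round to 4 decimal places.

1.0007

Degrees of freedom: 56 + 29 + 13 + 10 + 69 = 177.
Σ(nₕ−1)sₕ² = 56·0.16 + 29·1.96 + 13·1.21 + 10·1.21 + 69·1.21 = 177.12.
s²ₚ = 177.12 / 177 = 1.000678... → 1.0007.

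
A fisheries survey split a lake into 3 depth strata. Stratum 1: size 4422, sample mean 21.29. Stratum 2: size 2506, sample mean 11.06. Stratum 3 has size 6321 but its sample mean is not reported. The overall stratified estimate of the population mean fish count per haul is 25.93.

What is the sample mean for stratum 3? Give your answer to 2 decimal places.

Σ Nₕx̄ₕ = N·μ, so 6321·x̄_3 = 13249·25.93 − (4422·21.29 + 2506·11.06).
= 343546.57 − 121860.74 = 221685.83.
x̄_3 = 221685.83 / 6321 = 35.0713... → 35.07.

35.07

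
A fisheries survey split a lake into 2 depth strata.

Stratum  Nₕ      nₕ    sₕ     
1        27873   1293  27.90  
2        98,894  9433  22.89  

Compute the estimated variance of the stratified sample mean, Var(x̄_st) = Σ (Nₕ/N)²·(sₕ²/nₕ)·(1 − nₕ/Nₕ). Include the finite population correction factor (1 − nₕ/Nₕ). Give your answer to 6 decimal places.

N = 126767; Wₕ = Nₕ/N.
stratum 1: (27873/126767)²·27.90²/1293·(1 − 1293/27873) = 0.027754675
stratum 2: (98894/126767)²·22.89²/9433·(1 − 9433/98894) = 0.030579686
Sum = 0.058334361 → 0.058334.

0.058334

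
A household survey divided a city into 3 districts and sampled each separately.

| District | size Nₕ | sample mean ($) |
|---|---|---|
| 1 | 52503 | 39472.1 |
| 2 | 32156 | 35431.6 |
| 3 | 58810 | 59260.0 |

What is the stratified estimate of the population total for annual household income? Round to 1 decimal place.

6696822795.9

Estimate total by summing Nₕ·x̄ₕ over strata.
52503·39472.1 + 32156·35431.6 + 58810·59260.0 = 2072403666.3 + 1139338529.6 + 3485080600 = 6696822795.9.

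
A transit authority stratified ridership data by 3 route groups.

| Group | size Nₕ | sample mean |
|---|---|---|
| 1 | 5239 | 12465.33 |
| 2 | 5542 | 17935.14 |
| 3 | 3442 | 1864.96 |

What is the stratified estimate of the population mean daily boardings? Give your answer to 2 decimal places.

x̄_st = (Σ Nₕx̄ₕ) / (Σ Nₕ) = (5239·12465.33 + 5542·17935.14 + 3442·1864.96) / 14223
= 171121602.07 / 14223 = 12031.3297... → 12031.33.

12031.33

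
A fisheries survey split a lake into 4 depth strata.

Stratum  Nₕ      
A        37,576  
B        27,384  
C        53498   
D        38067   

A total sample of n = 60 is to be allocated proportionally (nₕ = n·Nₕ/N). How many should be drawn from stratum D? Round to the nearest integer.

N = 37576 + 27384 + 53498 + 38067 = 156525.
n_D = 60·38067/156525 = 14.592... → 15.

15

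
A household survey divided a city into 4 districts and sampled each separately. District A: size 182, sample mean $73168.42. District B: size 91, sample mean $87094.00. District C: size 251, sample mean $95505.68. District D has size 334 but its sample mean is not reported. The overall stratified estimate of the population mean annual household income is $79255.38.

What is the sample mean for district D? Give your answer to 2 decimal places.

68224.50

Σ Nₕx̄ₕ = N·μ, so 334·x̄_D = 858·79255.38 − (182·73168.42 + 91·87094.00 + 251·95505.68).
= 68001116.04 − 45214132.12 = 22786983.92.
x̄_D = 22786983.92 / 334 = 68224.5028... → 68224.50.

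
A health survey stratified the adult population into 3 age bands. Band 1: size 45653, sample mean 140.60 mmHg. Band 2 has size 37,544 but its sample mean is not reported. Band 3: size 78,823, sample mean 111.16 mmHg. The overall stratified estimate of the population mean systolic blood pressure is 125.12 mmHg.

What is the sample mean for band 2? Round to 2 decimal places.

N = 45653 + 37544 + 78823 = 162020.
Overall total = μ·N = 125.12·162020 = 20271942.4.
Subtract the known strata: 45653·140.60 + 78823·111.16 = 15180776.48.
Remaining total for band 2: 20271942.4 − 15180776.48 = 5091165.92.
Divide by its size: 5091165.92 / 37544 = 135.6053... → 135.61.

135.61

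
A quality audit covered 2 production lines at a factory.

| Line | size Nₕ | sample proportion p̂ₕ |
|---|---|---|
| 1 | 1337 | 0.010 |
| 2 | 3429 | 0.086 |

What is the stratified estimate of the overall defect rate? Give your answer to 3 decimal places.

0.065

Wₕ = Nₕ/N with N = 4766: 0.2805, 0.7195.
p̂_st = 0.2805·0.010 + 0.7195·0.086 ≈ 0.06468... → 0.065.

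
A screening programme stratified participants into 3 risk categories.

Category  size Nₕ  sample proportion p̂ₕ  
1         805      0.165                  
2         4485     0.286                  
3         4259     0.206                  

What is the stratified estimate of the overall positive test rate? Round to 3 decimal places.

0.240

N = 805 + 4485 + 4259 = 9549.
Overall proportion = Σ (Nₕ/N)·p̂ₕ.
Σ Nₕp̂ₕ = 132.825 + 1282.71 + 877.354 = 2292.889.
2292.889 / 9549 = 0.24012... → 0.240.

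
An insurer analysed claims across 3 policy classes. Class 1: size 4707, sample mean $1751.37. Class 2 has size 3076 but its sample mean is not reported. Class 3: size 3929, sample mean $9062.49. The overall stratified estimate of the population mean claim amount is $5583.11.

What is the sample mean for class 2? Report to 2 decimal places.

7002.33

N = 4707 + 3076 + 3929 = 11712.
Overall total = μ·N = 5583.11·11712 = 65389384.32.
Subtract the known strata: 4707·1751.37 + 3929·9062.49 = 43850221.8.
Remaining total for class 2: 65389384.32 − 43850221.8 = 21539162.52.
Divide by its size: 21539162.52 / 3076 = 7002.3285... → 7002.33.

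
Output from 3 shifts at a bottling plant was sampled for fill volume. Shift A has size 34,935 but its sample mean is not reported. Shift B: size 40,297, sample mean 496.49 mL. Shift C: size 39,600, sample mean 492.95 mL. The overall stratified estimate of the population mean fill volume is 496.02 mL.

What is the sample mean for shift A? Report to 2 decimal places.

N = 34935 + 40297 + 39600 = 114832.
Overall total = μ·N = 496.02·114832 = 56958968.64.
Subtract the known strata: 40297·496.49 + 39600·492.95 = 39527877.53.
Remaining total for shift A: 56958968.64 − 39527877.53 = 17431091.11.
Divide by its size: 17431091.11 / 34935 = 498.9578... → 498.96.

498.96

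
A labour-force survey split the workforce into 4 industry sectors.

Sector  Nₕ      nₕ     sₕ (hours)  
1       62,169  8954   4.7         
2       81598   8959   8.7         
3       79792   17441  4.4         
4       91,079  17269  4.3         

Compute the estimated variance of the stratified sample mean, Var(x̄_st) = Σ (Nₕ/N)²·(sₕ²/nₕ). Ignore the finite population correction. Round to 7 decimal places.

0.0008256

N = 314638. Term for each stratum: Wₕ²sₕ²/nₕ.
Var(x̄_st) = 0.0000963172 + 0.0005682189 + 0.0000713888 + 0.0000897189 = 0.0008256438 → 0.0008256.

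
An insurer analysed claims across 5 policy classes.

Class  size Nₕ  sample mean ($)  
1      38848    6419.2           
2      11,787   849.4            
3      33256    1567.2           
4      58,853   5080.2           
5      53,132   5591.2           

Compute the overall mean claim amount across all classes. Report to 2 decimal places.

4633.34

x̄_st = (Σ Nₕx̄ₕ) / (Σ Nₕ) = (38848·6419.2 + 11787·849.4 + 33256·1567.2 + 58853·5080.2 + 53132·5591.2) / 195876
= 907560411.6 / 195876 = 4633.3416... → 4633.34.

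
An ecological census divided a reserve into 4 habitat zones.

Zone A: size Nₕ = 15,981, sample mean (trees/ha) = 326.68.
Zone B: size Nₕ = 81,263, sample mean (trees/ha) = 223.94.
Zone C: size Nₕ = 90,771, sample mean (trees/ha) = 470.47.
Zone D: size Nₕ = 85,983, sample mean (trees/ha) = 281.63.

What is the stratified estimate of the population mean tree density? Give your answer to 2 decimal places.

329.71

N = 273998; weights Wₕ = Nₕ/N = (0.0583, 0.2966, 0.3313, 0.3138).
x̄_st = Σ Wₕ·x̄ₕ = 0.0583·326.68 + 0.2966·223.94 + 0.3313·470.47 + 0.3138·281.63 ≈ 329.7073...
→ 329.71.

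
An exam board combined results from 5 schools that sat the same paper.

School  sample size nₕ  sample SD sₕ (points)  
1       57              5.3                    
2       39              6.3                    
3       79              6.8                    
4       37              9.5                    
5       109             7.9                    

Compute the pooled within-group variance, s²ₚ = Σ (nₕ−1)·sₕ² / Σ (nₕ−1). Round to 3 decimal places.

1: (57−1)·5.3² = 56·28.09 = 1573.04
2: (39−1)·6.3² = 38·39.69 = 1508.22
3: (79−1)·6.8² = 78·46.24 = 3606.72
4: (37−1)·9.5² = 36·90.25 = 3249
5: (109−1)·7.9² = 108·62.41 = 6740.28
Numerator = 16677.26; denominator = Σ(nₕ−1) = 316.
s²ₚ = 16677.26/316 = 52.77614... → 52.776.

52.776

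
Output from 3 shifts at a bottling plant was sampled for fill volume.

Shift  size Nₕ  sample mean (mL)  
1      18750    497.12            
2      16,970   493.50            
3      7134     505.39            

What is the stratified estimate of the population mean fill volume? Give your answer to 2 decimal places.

N = 18750 + 16970 + 7134 = 42854.
The stratified mean weights each stratum mean by its population share Nₕ/N.
Σ Nₕx̄ₕ = 18750·497.12 + 16970·493.50 + 7134·505.39 = 9321000 + 8374695 + 3605452.26 = 21301147.26.
Divide by N: 21301147.26 / 42854 = 497.0632... → 497.06.

497.06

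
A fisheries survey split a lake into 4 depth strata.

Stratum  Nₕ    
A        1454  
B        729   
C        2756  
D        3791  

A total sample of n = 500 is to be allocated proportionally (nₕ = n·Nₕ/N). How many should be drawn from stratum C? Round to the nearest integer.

N = 1454 + 729 + 2756 + 3791 = 8730.
n_C = 500·2756/8730 = 157.847... → 158.

158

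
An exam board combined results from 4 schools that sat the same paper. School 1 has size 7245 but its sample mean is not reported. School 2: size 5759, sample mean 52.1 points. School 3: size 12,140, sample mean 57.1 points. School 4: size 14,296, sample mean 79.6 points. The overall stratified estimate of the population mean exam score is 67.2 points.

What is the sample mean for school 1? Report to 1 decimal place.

71.7

N = 7245 + 5759 + 12140 + 14296 = 39440.
Overall total = μ·N = 67.2·39440 = 2650368.
Subtract the known strata: 5759·52.1 + 12140·57.1 + 14296·79.6 = 2131199.5.
Remaining total for school 1: 2650368 − 2131199.5 = 519168.5.
Divide by its size: 519168.5 / 7245 = 71.659... → 71.7.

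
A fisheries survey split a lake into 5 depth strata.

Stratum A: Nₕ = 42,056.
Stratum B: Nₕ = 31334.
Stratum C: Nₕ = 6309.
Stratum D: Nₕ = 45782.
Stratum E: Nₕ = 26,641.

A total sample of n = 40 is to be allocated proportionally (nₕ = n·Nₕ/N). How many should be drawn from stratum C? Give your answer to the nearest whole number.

2

N = 42056 + 31334 + 6309 + 45782 + 26641 = 152122.
n_C = 40·6309/152122 = 1.659... → 2.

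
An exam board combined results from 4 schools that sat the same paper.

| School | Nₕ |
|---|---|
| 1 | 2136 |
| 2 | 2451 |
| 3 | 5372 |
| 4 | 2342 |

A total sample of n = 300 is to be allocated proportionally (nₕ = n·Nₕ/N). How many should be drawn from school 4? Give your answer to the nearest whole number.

Share of school 4 = 2342/12301 = 0.19039.
Allocate 300 × 0.19039 = 57.117... → 57.

57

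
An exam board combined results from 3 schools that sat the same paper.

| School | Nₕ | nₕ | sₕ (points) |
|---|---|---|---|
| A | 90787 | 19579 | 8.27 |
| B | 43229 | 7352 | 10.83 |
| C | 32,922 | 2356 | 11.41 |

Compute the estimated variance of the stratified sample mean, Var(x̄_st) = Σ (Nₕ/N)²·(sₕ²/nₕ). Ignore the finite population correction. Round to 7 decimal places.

0.0042520

N = 166938. Term for each stratum: Wₕ²sₕ²/nₕ.
Var(x̄_st) = 0.0010331358 + 0.0010697724 + 0.0021491069 = 0.0042520151 → 0.0042520.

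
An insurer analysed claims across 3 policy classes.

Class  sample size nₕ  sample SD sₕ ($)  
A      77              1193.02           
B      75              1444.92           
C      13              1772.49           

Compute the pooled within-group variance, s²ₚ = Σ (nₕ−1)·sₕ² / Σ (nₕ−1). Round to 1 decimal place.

Degrees of freedom: 76 + 74 + 12 = 162.
Σ(nₕ−1)sₕ² = 76·1423296.7204 + 74·2087793.8064 + 12·3141720.8001 = 300367942.0252.
s²ₚ = 300367942.0252 / 162 = 1854123.099... → 1854123.1.

1854123.1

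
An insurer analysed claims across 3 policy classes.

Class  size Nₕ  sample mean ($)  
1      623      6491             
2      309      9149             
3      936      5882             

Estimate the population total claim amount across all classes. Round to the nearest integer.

12376486

Population total = Σ Nₕ·x̄ₕ (each stratum's size times its mean).
623·6491 + 309·9149 + 936·5882 = 4043893 + 2827041 + 5505552 = 12376486.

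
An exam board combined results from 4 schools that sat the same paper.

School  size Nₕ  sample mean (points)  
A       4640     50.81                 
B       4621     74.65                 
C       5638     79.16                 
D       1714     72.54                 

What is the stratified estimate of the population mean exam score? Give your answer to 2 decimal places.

x̄_st = (Σ Nₕx̄ₕ) / (Σ Nₕ) = (4640·50.81 + 4621·74.65 + 5638·79.16 + 1714·72.54) / 16613
= 1151353.69 / 16613 = 69.3044... → 69.30.

69.30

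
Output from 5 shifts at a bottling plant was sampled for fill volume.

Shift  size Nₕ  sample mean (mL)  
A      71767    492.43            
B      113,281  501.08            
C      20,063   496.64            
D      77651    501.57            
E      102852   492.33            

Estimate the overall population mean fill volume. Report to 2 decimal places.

N = 71767 + 113281 + 20063 + 77651 + 102852 = 385614.
Weight each subgroup mean by Nₕ/N and sum.
Σ Nₕx̄ₕ = 71767·492.43 + 113281·501.08 + 20063·496.64 + 77651·501.57 + 102852·492.33 = 35340223.81 + 56762843.48 + 9964088.32 + 38947412.07 + 50637125.16 = 191651692.84.
Divide by N: 191651692.84 / 385614 = 497.0040... → 497.00.

497.00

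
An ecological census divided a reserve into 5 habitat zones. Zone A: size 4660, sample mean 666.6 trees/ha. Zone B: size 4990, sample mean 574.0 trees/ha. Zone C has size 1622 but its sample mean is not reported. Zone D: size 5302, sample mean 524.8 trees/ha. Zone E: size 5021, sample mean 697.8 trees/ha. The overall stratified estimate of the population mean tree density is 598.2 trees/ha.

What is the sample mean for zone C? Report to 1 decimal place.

407.7

N = 4660 + 4990 + 1622 + 5302 + 5021 = 21595.
Overall total = μ·N = 598.2·21595 = 12918129.
Subtract the known strata: 4660·666.6 + 4990·574.0 + 5302·524.8 + 5021·697.8 = 12256759.4.
Remaining total for zone C: 12918129 − 12256759.4 = 661369.6.
Divide by its size: 661369.6 / 1622 = 407.749... → 407.7.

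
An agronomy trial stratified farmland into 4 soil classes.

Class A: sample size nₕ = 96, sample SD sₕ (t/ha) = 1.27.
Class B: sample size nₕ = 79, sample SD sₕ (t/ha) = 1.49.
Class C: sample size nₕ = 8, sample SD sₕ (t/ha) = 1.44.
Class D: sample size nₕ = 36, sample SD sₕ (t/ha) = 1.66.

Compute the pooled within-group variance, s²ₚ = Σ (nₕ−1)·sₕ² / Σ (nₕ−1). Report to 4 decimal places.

2.0342

Degrees of freedom: 95 + 78 + 7 + 35 = 215.
Σ(nₕ−1)sₕ² = 95·1.6129 + 78·2.2201 + 7·2.0736 + 35·2.7556 = 437.3545.
s²ₚ = 437.3545 / 215 = 2.034207... → 2.0342.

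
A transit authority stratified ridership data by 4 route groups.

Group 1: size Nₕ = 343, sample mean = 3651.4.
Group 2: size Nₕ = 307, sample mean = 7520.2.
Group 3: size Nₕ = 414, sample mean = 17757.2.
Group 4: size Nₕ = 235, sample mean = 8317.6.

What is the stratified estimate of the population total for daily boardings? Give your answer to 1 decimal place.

Population total = Σ Nₕ·x̄ₕ (each stratum's size times its mean).
343·3651.4 + 307·7520.2 + 414·17757.2 + 235·8317.6 = 1252430.2 + 2308701.4 + 7351480.8 + 1954636 = 12867248.4.

12867248.4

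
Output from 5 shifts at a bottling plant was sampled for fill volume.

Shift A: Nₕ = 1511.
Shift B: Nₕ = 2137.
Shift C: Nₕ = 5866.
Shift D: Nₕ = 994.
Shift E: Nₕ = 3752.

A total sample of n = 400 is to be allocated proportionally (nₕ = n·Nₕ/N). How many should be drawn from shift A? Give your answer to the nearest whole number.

N = 1511 + 2137 + 5866 + 994 + 3752 = 14260.
n_A = 400·1511/14260 = 42.384... → 42.

42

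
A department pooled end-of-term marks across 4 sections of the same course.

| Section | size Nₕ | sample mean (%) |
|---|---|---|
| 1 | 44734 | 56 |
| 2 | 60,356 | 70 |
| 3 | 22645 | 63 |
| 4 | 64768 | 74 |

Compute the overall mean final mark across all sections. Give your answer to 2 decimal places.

N = 44734 + 60356 + 22645 + 64768 = 192503.
Overall mean = Σ (Nₕ/N)·x̄ₕ — weight by population share, not a simple average.
Σ Nₕx̄ₕ = 44734·56 + 60356·70 + 22645·63 + 64768·74 = 2505104 + 4224920 + 1426635 + 4792832 = 12949491.
Divide by N: 12949491 / 192503 = 67.2690... → 67.27.

67.27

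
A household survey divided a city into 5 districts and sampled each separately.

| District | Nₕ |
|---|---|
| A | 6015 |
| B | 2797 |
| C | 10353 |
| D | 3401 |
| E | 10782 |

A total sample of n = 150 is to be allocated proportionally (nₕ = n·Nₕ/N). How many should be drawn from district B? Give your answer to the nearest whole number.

Share of district B = 2797/33348 = 0.08387.
Allocate 150 × 0.08387 = 12.581... → 13.

13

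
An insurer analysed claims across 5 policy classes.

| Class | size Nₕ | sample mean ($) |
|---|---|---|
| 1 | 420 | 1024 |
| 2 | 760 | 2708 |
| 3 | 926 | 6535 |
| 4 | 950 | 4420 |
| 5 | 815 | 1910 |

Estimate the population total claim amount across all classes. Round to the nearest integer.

Estimate total by summing Nₕ·x̄ₕ over strata.
420·1024 + 760·2708 + 926·6535 + 950·4420 + 815·1910 = 430080 + 2058080 + 6051410 + 4199000 + 1556650 = 14295220.

14295220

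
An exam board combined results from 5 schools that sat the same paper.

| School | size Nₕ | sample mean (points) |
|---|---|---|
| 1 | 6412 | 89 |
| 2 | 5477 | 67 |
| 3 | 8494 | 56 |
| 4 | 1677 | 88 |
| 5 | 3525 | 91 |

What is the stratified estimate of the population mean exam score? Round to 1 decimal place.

N = 25585; weights Wₕ = Nₕ/N = (0.2506, 0.2141, 0.3320, 0.0655, 0.1378).
x̄_st = Σ Wₕ·x̄ₕ = 0.2506·89 + 0.2141·67 + 0.3320·56 + 0.0655·88 + 0.1378·91 ≈ 73.545...
→ 73.5.

73.5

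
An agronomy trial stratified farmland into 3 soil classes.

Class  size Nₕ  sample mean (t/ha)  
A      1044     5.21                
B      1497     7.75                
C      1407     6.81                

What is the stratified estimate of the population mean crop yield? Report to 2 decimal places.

N = 1044 + 1497 + 1407 = 3948.
The stratified mean weights each stratum mean by its population share Nₕ/N.
Σ Nₕx̄ₕ = 1044·5.21 + 1497·7.75 + 1407·6.81 = 5439.24 + 11601.75 + 9581.67 = 26622.66.
Divide by N: 26622.66 / 3948 = 6.7433... → 6.74.

6.74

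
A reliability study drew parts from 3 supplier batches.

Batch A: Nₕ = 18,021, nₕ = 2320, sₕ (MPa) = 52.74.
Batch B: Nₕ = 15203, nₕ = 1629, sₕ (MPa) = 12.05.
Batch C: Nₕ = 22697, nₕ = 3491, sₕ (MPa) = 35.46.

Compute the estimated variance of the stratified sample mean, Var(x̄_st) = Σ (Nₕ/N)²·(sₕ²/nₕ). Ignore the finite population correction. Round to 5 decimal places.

N = 55921; Wₕ = Nₕ/N.
batch A: (18021/55921)²·52.74²/2320 = 0.12450884
batch B: (15203/55921)²·12.05²/1629 = 0.00658812
batch C: (22697/55921)²·35.46²/3491 = 0.05933551
Sum = 0.19043247 → 0.19043.

0.19043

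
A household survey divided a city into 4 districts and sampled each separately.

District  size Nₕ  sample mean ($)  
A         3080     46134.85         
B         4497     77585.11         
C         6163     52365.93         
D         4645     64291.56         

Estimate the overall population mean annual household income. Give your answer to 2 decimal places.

x̄_st = (Σ Nₕx̄ₕ) / (Σ Nₕ) = (3080·46134.85 + 4497·77585.11 + 6163·52365.93 + 4645·64291.56) / 18385
= 1112361100.46 / 18385 = 60503.7313... → 60503.73.

60503.73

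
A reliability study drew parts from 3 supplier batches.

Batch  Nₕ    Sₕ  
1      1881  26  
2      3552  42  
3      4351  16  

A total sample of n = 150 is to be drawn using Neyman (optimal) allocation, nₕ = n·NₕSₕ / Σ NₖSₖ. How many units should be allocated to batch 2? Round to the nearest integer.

84

1: NₕSₕ = 1881·26 = 48906
2: NₕSₕ = 3552·42 = 149184
3: NₕSₕ = 4351·16 = 69616
Σ NₕSₕ = 267706.
n_2 = 150·149184/267706 = 83.590... → 84.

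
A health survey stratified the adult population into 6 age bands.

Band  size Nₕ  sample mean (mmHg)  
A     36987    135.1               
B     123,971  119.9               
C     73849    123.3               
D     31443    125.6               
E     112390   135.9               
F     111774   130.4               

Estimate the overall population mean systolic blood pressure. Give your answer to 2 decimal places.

x̄_st = (Σ Nₕx̄ₕ) / (Σ Nₕ) = (36987·135.1 + 123971·119.9 + 73849·123.3 + 31443·125.6 + 112390·135.9 + 111774·130.4) / 490414
= 62765019.7 / 490414 = 127.9837... → 127.98.

127.98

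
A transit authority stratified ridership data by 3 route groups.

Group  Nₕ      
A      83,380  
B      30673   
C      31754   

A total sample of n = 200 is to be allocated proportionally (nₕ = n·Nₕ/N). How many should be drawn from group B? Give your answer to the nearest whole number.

42

Share of group B = 30673/145807 = 0.21037.
Allocate 200 × 0.21037 = 42.073... → 42.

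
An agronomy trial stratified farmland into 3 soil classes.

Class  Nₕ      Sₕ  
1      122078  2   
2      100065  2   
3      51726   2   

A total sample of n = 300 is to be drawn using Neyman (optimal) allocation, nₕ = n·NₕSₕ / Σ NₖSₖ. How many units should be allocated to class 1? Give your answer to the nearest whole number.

1: NₕSₕ = 122078·2 = 244156
2: NₕSₕ = 100065·2 = 200130
3: NₕSₕ = 51726·2 = 103452
Σ NₕSₕ = 547738.
n_1 = 300·244156/547738 = 133.726... → 134.

134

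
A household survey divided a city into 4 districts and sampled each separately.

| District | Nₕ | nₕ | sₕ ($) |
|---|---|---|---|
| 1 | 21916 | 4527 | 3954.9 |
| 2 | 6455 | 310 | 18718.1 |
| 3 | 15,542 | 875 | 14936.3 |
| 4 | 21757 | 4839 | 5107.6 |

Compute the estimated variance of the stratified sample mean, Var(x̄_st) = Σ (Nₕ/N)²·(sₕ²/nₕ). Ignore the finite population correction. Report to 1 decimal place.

N = 65670; Wₕ = Nₕ/N.
district 1: (21916/65670)²·3954.9²/4527 = 384.8124
district 2: (6455/65670)²·18718.1²/310 = 10919.9410
district 3: (15542/65670)²·14936.3²/875 = 14280.9724
district 4: (21757/65670)²·5107.6²/4839 = 591.7553
Sum = 26177.4811 → 26177.5.

26177.5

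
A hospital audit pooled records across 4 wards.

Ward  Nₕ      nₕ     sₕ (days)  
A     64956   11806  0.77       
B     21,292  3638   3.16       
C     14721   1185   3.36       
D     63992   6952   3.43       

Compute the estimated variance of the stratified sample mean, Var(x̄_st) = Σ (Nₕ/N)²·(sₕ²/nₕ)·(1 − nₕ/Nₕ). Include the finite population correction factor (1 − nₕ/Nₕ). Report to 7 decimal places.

N = 164961. Term for each stratum: Wₕ²sₕ²/nₕ·(1−nₕ/Nₕ).
Var(x̄_st) = 0.0000063715 + 0.0000379148 + 0.0000697630 + 0.0002269975 = 0.0003410468 → 0.0003410.

0.0003410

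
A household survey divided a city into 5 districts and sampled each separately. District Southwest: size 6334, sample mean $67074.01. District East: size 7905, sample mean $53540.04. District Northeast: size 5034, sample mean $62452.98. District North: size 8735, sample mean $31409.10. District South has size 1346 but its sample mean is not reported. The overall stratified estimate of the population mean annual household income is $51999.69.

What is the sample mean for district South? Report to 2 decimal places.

66546.30

Σ Nₕx̄ₕ = N·μ, so 1346·x̄_South = 29354·51999.69 − (6334·67074.01 + 7905·53540.04 + 5034·62452.98 + 8735·31409.10).
= 1526398900.26 − 1436827585.36 = 89571314.9.
x̄_South = 89571314.9 / 1346 = 66546.2964... → 66546.30.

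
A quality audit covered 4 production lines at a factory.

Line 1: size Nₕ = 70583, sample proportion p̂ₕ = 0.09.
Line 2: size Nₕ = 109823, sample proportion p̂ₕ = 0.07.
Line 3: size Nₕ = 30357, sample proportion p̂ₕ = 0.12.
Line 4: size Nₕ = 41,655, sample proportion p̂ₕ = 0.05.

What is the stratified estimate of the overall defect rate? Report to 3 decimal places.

Wₕ = Nₕ/N with N = 252418: 0.2796, 0.4351, 0.1203, 0.1650.
p̂_st = 0.2796·0.09 + 0.4351·0.07 + 0.1203·0.12 + 0.1650·0.05 ≈ 0.07831... → 0.078.

0.078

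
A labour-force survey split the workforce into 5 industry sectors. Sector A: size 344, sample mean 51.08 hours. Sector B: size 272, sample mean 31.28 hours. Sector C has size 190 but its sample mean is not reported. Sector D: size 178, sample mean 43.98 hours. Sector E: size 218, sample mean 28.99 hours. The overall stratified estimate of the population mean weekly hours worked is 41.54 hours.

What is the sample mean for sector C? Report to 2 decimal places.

Σ Nₕx̄ₕ = N·μ, so 190·x̄_C = 1202·41.54 − (344·51.08 + 272·31.28 + 178·43.98 + 218·28.99).
= 49931.08 − 40227.94 = 9703.14.
x̄_C = 9703.14 / 190 = 51.0692... → 51.07.

51.07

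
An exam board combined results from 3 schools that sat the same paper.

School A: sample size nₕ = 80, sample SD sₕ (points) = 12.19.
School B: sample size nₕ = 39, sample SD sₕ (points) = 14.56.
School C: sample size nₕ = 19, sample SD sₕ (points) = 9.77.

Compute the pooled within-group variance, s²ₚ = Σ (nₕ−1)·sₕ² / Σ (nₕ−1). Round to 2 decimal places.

159.36

Degrees of freedom: 79 + 38 + 18 = 135.
Σ(nₕ−1)sₕ² = 79·148.5961 + 38·211.9936 + 18·95.4529 = 21513.0009.
s²ₚ = 21513.0009 / 135 = 159.3556... → 159.36.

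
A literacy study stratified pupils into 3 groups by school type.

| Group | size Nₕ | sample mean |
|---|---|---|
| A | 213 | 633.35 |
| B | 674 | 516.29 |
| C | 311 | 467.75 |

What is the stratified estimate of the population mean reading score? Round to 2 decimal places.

524.50

N = 213 + 674 + 311 = 1198.
Weight each subgroup mean by Nₕ/N and sum.
Σ Nₕx̄ₕ = 213·633.35 + 674·516.29 + 311·467.75 = 134903.55 + 347979.46 + 145470.25 = 628353.26.
Divide by N: 628353.26 / 1198 = 524.5019... → 524.50.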